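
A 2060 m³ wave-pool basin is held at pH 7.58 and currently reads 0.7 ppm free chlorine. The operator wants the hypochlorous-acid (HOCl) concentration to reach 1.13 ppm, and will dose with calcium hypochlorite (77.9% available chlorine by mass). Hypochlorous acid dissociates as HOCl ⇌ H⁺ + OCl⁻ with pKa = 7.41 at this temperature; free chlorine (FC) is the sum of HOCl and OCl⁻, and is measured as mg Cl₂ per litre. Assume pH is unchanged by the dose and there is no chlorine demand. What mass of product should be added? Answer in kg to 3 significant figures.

5.56 kg

Volume: 2060 m³ = 2,060,000 L.
[OCl⁻]/[HOCl] = 10^(pH − pKa) = 10^(7.58 − 7.41) = 1.479; fraction as HOCl = 1/(1 + 1.479) = 0.4034.
Free chlorine required for 1.13 ppm HOCl: 1.13 / 0.4034 = 2.801 ppm.
FC to add: 2.801 − 0.7 = 2.101 mg/L as Cl₂.
Cl₂ equivalent: 2.101 mg/L × 2,060,000 L = 4329 g.
Product at 77.9% available Cl: 4329 / 0.779 = 5557 g.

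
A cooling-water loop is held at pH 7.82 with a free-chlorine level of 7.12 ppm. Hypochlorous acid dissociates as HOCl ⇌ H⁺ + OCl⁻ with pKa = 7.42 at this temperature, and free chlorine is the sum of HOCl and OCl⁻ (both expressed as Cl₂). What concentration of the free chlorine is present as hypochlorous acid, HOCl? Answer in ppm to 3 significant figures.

[OCl⁻]/[HOCl] = 10^(pH − pKa) = 10^(7.82 − 7.42) = 10^0.40 = 2.512.
Fraction as HOCl = 1 / (1 + 2.512) = 0.2847.
HOCl = 0.2847 × 7.12 ppm = 2.027 ppm.

2.03 ppm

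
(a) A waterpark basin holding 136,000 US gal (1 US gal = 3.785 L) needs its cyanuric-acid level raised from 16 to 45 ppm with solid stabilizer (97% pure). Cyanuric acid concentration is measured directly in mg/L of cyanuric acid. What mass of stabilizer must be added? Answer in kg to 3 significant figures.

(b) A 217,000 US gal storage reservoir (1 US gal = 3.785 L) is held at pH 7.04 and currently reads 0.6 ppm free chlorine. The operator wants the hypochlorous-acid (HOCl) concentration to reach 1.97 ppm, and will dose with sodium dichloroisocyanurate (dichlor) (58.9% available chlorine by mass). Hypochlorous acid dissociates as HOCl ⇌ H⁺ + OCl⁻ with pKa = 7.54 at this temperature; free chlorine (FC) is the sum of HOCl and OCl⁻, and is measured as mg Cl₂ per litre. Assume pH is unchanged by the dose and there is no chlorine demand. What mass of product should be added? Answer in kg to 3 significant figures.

(a) Volume: 136,000 US gal × 3.785 L/gal = 514,760 L.
(a) CYA to add: (45 − 16) = 29 mg/L × 514,760 L = 14,930 g cyanuric acid.
(a) At 97% purity: 14,930 / 0.97 = 15,390 g product.

(b) Volume: 217,000 US gal × 3.785 L/gal = 821,345 L.
(b) [OCl⁻]/[HOCl] = 10^(pH − pKa) = 10^(7.04 − 7.54) = 0.3162; fraction as HOCl = 1/(1 + 0.3162) = 0.7597.
(b) Free chlorine required for 1.97 ppm HOCl: 1.97 / 0.7597 = 2.593 ppm.
(b) FC to add: 2.593 − 0.6 = 1.993 mg/L as Cl₂.
(b) Cl₂ equivalent: 1.993 mg/L × 821,345 L = 1637 g.
(b) Product at 58.9% available Cl: 1637 / 0.589 = 2779 g.

(a) 15.4 kg; (b) 2.78 kg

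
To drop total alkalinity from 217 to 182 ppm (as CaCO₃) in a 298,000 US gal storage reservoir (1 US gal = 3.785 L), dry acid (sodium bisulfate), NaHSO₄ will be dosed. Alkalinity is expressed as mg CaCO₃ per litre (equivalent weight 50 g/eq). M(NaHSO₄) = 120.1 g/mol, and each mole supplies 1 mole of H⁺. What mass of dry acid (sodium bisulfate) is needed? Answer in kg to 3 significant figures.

94.8 kg

Volume: 298,000 US gal × 3.785 L/gal = 1,127,930 L.
Alkalinity to neutralize: (217 − 182) = 35 mg/L as CaCO₃ × 1,127,930 L = 39,480 g as CaCO₃.
Equivalents of H⁺ required: 39,480 ÷ 50 g/eq = 789.6 eq = 789.6 mol NaHSO₄.
Mass of NaHSO₄: 789.6 × 120.1 = 94,830 g.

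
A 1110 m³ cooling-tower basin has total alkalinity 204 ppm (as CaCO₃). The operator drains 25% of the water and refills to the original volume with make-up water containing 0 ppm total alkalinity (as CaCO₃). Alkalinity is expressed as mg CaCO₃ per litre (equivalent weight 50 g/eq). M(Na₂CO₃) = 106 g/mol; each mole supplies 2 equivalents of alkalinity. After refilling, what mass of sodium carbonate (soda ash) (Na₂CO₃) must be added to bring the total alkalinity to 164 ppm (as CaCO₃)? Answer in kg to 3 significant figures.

12.9 kg

Volume: 1110 m³ = 1,110,000 L.
After draining 25% and refilling: 204 × 0.75 + 0 × 0.25 = 153 ppm.
Deficit to target: 164 − 153 = 11 mg/L.
As CaCO₃: 11 mg/L × 1,110,000 L = 12,210 g; ÷ 50 g/eq ÷ 2 = 122.1 mol Na₂CO₃.
Mass: 122.1 × 106 = 12,940 g.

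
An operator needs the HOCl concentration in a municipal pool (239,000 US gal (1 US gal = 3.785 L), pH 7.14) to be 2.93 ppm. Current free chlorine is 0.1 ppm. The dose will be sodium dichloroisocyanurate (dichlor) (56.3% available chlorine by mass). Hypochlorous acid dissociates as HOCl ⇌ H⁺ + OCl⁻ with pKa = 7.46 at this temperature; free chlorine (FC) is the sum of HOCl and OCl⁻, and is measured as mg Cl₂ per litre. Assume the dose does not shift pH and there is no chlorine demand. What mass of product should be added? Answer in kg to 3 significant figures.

Volume: 239,000 US gal × 3.785 L/gal = 904,615 L.
[OCl⁻]/[HOCl] = 10^(pH − pKa) = 10^(7.14 − 7.46) = 0.4786; fraction as HOCl = 1/(1 + 0.4786) = 0.6763.
Free chlorine required for 2.93 ppm HOCl: 2.93 / 0.6763 = 4.332 ppm.
FC to add: 4.332 − 0.1 = 4.232 mg/L as Cl₂.
Cl₂ equivalent: 4.232 mg/L × 904,615 L = 3829 g.
Product at 56.3% available Cl: 3829 / 0.563 = 6800 g.

6.80 kg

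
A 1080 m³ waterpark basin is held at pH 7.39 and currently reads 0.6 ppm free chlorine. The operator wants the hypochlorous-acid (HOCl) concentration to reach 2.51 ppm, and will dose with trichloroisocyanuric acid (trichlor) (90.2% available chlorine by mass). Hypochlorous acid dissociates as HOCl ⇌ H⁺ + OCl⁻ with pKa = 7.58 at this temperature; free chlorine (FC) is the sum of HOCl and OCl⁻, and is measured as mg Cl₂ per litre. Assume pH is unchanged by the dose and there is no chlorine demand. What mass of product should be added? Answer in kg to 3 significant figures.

Volume: 1080 m³ = 1,080,000 L.
[OCl⁻]/[HOCl] = 10^(pH − pKa) = 10^(7.39 − 7.58) = 0.6457; fraction as HOCl = 1/(1 + 0.6457) = 0.6077.
Free chlorine required for 2.51 ppm HOCl: 2.51 / 0.6077 = 4.131 ppm.
FC to add: 4.131 − 0.6 = 3.531 mg/L as Cl₂.
Cl₂ equivalent: 3.531 mg/L × 1,080,000 L = 3813 g.
Product at 90.2% available Cl: 3813 / 0.902 = 4227 g.

4.23 kg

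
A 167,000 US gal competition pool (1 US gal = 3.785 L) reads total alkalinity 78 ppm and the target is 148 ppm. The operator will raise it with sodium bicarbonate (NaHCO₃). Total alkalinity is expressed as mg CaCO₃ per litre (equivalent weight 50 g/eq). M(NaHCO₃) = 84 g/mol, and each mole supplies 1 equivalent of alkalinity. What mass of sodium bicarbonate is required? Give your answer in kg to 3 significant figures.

74.3 kg

Volume: 167,000 US gal × 3.785 L/gal = 632,095 L.
Alkalinity to add: (148 − 78) = 70 mg/L as CaCO₃ × 632,095 L = 44,250 g as CaCO₃.
Equivalents: 44,250 g ÷ 50 g/eq = 884.9 eq.
NaHCO₃ supplies 1 eq per mole → 884.9 mol.
Mass: 884.9 mol × 84 g/mol = 74,330 g.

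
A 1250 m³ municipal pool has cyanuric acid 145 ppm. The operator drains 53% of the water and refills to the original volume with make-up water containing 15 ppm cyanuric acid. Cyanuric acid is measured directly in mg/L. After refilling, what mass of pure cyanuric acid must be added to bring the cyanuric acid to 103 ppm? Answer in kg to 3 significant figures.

33.6 kg

Volume: 1250 m³ = 1,250,000 L.
After draining 53% and refilling: 145 × 0.47 + 15 × 0.53 = 76.1 ppm.
Deficit to target: 103 − 76.1 = 26.9 mg/L.
Mass: 26.9 mg/L × 1,250,000 L = 33,630 g cyanuric acid.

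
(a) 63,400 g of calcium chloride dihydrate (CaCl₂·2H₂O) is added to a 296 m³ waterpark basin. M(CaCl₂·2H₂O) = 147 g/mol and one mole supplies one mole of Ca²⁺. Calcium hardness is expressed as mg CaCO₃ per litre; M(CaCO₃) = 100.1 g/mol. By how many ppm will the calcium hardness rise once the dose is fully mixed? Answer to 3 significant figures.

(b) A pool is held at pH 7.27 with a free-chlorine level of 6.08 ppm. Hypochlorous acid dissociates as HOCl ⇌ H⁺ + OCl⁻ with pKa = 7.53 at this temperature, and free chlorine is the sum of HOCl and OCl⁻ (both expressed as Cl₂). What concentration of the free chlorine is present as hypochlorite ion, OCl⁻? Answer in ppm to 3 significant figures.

(a) 146 ppm; (b) 2.16 ppm

(a) Volume: 296 m³ = 296,000 L.
(a) Moles of Ca²⁺: 63,400 g ÷ 147 g/mol = 431.3 mol.
(a) As CaCO₃: 431.3 mol × 100.1 g/mol = 43,170 g.
(a) Rise: 43,170 g / 296,000 L × 1000 = 145.9 mg/L.

(b) [OCl⁻]/[HOCl] = 10^(pH − pKa) = 10^(7.27 − 7.53) = 10^-0.26 = 0.5495.
(b) Fraction as HOCl = 1 / (1 + 0.5495) = 0.6454.
(b) OCl⁻ = (1 − 0.6454) × 6.08 ppm = 2.156 ppm.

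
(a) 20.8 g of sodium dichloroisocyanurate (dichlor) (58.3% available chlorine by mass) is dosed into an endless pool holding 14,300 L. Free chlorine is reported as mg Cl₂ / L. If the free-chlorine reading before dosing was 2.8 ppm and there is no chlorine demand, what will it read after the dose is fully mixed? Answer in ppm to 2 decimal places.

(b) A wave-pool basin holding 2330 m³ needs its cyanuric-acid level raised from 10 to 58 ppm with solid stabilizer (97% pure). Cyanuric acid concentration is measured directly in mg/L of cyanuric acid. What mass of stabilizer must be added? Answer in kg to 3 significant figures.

(a) Available chlorine delivered: 20.8 g × 0.583 = 12.13 g as Cl₂.
(a) Concentration rise: 12.13 g / 14,300 L = 0.848 mg/L = 0.85 ppm.
(a) Final FC: 2.8 + 0.85 = 3.65 ppm.

(b) Volume: 2330 m³ = 2,330,000 L.
(b) CYA to add: (58 − 10) = 48 mg/L × 2,330,000 L = 111,800 g cyanuric acid.
(b) At 97% purity: 111,800 / 0.97 = 115,300 g product.

(a) 3.65 ppm; (b) 115 kg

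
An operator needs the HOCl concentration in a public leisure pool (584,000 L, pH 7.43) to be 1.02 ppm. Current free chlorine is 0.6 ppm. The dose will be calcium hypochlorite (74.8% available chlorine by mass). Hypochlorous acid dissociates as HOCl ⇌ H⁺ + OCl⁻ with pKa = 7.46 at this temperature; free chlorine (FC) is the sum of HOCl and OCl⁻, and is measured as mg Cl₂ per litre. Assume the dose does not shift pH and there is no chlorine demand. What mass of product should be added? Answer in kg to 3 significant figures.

[OCl⁻]/[HOCl] = 10^(pH − pKa) = 10^(7.43 − 7.46) = 0.9333; fraction as HOCl = 1/(1 + 0.9333) = 0.5173.
Free chlorine required for 1.02 ppm HOCl: 1.02 / 0.5173 = 1.972 ppm.
FC to add: 1.972 − 0.6 = 1.372 mg/L as Cl₂.
Cl₂ equivalent: 1.372 mg/L × 584,000 L = 801.2 g.
Product at 74.8% available Cl: 801.2 / 0.748 = 1071 g.

1.07 kg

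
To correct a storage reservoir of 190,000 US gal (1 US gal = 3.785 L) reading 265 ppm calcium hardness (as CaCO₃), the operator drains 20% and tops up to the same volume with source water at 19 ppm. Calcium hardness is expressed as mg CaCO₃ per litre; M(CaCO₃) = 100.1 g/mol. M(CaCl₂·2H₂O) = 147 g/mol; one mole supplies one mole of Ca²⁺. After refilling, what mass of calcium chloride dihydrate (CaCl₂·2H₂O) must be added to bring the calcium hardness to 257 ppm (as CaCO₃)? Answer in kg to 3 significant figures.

43.5 kg

Volume: 190,000 US gal × 3.785 L/gal = 719,150 L.
After draining 20% and refilling: 265 × 0.80 + 19 × 0.20 = 215.8 ppm.
Deficit to target: 257 − 215.8 = 41.2 mg/L.
As CaCO₃: 41.2 mg/L × 719,150 L = 29,630 g; ÷ 100.1 = 296 mol Ca²⁺.
Mass: 296 × 147 = 43,510 g.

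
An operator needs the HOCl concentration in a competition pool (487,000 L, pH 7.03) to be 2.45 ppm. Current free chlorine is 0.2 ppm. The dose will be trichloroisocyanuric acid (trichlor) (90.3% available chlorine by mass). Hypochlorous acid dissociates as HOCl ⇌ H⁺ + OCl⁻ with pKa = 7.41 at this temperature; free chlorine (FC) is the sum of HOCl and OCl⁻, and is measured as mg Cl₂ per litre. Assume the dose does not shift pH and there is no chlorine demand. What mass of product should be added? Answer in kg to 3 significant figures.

1.76 kg

[OCl⁻]/[HOCl] = 10^(pH − pKa) = 10^(7.03 − 7.41) = 0.4169; fraction as HOCl = 1/(1 + 0.4169) = 0.7058.
Free chlorine required for 2.45 ppm HOCl: 2.45 / 0.7058 = 3.471 ppm.
FC to add: 3.471 − 0.2 = 3.271 mg/L as Cl₂.
Cl₂ equivalent: 3.271 mg/L × 487,000 L = 1593 g.
Product at 90.3% available Cl: 1593 / 0.903 = 1764 g.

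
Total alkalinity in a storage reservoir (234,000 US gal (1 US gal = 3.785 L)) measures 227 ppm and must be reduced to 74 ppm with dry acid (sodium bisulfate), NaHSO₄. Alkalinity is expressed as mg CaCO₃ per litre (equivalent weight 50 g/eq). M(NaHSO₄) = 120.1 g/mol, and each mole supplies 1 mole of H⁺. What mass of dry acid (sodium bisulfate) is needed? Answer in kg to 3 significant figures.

Volume: 234,000 US gal × 3.785 L/gal = 885,690 L.
Alkalinity to neutralize: (227 − 74) = 153 mg/L as CaCO₃ × 885,690 L = 135,500 g as CaCO₃.
Equivalents of H⁺ required: 135,500 ÷ 50 g/eq = 2710 eq = 2710 mol NaHSO₄.
Mass of NaHSO₄: 2710 × 120.1 = 325,500 g.

325 kg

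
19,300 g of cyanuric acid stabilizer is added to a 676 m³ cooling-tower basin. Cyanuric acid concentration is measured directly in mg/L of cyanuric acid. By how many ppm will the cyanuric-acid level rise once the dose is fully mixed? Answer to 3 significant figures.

Volume: 676 m³ = 676,000 L.
Rise: 19,300 g / 676,000 L × 1000 = 28.55 mg/L.

28.6 ppm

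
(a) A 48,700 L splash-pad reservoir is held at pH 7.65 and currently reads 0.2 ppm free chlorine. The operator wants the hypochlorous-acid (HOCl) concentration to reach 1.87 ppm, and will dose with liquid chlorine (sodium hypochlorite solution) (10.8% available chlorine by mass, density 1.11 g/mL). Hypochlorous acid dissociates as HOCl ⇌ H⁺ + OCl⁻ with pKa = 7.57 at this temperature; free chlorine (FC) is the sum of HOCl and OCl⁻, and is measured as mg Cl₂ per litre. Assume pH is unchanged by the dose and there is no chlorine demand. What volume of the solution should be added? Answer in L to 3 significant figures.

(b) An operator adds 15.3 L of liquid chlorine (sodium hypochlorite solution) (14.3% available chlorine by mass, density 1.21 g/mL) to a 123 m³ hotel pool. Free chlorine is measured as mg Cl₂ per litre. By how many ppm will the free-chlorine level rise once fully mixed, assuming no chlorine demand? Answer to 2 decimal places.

(a) [OCl⁻]/[HOCl] = 10^(pH − pKa) = 10^(7.65 − 7.57) = 1.202; fraction as HOCl = 1/(1 + 1.202) = 0.4541.
(a) Free chlorine required for 1.87 ppm HOCl: 1.87 / 0.4541 = 4.118 ppm.
(a) FC to add: 4.118 − 0.2 = 3.918 mg/L as Cl₂.
(a) Cl₂ equivalent: 3.918 mg/L × 48,700 L = 190.8 g.
(a) Product at 10.8% available Cl: 190.8 / 0.108 = 1767 g.
(a) Volume: 1767 g ÷ 1.11 g/mL = 1592 mL.

(b) Volume: 123 m³ = 123,000 L.
(b) Mass of solution: 15.3 L × 1000 mL/L × 1.21 g/mL = 18,510 g.
(b) Available chlorine delivered: 18,510 g × 0.143 = 2647 g as Cl₂.
(b) Concentration rise: 2647 g / 123,000 L = 21.52 mg/L = 21.52 ppm.

(a) 1.59 L; (b) 21.52 ppm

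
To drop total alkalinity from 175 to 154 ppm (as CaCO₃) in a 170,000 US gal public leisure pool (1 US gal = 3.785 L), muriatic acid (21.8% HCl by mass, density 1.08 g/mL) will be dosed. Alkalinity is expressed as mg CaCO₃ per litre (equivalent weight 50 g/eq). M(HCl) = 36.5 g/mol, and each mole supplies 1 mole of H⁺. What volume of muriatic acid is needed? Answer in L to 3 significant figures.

Volume: 170,000 US gal × 3.785 L/gal = 643,450 L.
Alkalinity to neutralize: (175 − 154) = 21 mg/L as CaCO₃ × 643,450 L = 13,510 g as CaCO₃.
Equivalents of H⁺ required: 13,510 ÷ 50 g/eq = 270.2 eq = 270.2 mol HCl.
Mass of HCl: 270.2 × 36.5 = 9864 g.
Mass of 21.8% solution: 9864 / 0.218 = 45,250 g.
Volume: 45,250 g ÷ 1.08 g/mL = 41,900 mL.

41.9 L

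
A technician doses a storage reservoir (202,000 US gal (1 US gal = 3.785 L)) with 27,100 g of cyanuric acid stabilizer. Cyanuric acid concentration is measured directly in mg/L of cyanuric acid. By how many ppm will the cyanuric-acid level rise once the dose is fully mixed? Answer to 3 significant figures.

35.4 ppm

Volume: 202,000 US gal × 3.785 L/gal = 764,570 L.
Rise: 27,100 g / 764,570 L × 1000 = 35.44 mg/L.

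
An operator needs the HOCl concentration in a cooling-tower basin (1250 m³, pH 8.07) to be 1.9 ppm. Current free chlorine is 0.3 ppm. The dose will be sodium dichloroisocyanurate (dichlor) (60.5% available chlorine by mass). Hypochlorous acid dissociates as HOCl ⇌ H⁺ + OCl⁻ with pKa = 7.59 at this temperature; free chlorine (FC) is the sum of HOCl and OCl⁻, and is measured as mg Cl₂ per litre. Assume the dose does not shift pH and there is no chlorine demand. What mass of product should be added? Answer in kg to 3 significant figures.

15.2 kg

Volume: 1250 m³ = 1,250,000 L.
[OCl⁻]/[HOCl] = 10^(pH − pKa) = 10^(8.07 − 7.59) = 3.02; fraction as HOCl = 1/(1 + 3.02) = 0.2488.
Free chlorine required for 1.9 ppm HOCl: 1.9 / 0.2488 = 7.638 ppm.
FC to add: 7.638 − 0.3 = 7.338 mg/L as Cl₂.
Cl₂ equivalent: 7.338 mg/L × 1,250,000 L = 9172 g.
Product at 60.5% available Cl: 9172 / 0.605 = 15,160 g.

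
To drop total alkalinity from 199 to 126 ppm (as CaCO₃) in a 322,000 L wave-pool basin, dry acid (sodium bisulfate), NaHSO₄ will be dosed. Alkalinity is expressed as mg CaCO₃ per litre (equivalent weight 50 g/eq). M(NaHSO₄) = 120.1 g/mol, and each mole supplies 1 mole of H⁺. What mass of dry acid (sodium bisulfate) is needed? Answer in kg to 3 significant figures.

Alkalinity to neutralize: (199 − 126) = 73 mg/L as CaCO₃ × 322,000 L = 23,510 g as CaCO₃.
Equivalents of H⁺ required: 23,510 ÷ 50 g/eq = 470.1 eq = 470.1 mol NaHSO₄.
Mass of NaHSO₄: 470.1 × 120.1 = 56,460 g.

56.5 kg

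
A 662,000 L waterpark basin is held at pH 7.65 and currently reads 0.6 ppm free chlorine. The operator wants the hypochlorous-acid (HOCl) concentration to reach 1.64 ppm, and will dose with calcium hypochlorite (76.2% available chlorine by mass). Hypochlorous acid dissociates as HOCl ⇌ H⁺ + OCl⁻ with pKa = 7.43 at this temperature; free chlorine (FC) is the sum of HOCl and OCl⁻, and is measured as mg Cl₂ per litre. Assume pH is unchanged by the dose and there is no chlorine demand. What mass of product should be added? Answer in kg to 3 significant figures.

3.27 kg

[OCl⁻]/[HOCl] = 10^(pH − pKa) = 10^(7.65 − 7.43) = 1.66; fraction as HOCl = 1/(1 + 1.66) = 0.376.
Free chlorine required for 1.64 ppm HOCl: 1.64 / 0.376 = 4.362 ppm.
FC to add: 4.362 − 0.6 = 3.762 mg/L as Cl₂.
Cl₂ equivalent: 3.762 mg/L × 662,000 L = 2490 g.
Product at 76.2% available Cl: 2490 / 0.762 = 3268 g.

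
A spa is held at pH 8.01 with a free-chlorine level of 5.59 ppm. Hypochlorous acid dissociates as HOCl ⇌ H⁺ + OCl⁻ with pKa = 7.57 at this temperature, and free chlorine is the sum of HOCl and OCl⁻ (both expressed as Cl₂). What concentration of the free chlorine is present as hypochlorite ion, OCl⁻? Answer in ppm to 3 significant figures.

[OCl⁻]/[HOCl] = 10^(pH − pKa) = 10^(8.01 − 7.57) = 10^0.44 = 2.754.
Fraction as HOCl = 1 / (1 + 2.754) = 0.2664.
OCl⁻ = (1 − 0.2664) × 5.59 ppm = 4.101 ppm.

4.10 ppm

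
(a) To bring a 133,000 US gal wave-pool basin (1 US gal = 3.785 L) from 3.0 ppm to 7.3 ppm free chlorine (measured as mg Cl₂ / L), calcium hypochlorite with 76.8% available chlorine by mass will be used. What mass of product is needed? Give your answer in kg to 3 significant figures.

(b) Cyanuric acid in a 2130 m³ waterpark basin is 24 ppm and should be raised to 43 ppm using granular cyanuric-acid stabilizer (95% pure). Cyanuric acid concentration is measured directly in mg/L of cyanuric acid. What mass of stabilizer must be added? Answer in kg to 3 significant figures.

(a) 2.82 kg; (b) 42.6 kg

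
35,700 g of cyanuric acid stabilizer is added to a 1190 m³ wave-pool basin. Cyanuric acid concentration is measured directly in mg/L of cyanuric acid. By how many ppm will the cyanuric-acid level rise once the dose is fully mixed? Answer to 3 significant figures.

30.0 ppm

Volume: 1190 m³ = 1,190,000 L.
Rise: 35,700 g / 1,190,000 L × 1000 = 30 mg/L.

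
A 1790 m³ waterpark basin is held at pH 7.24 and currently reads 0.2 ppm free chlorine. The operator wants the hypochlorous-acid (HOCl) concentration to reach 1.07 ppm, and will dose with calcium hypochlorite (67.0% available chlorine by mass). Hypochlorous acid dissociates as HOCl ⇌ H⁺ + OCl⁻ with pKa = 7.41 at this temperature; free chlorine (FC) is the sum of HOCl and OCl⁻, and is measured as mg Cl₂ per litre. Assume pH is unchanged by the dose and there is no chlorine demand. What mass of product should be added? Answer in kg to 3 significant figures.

Volume: 1790 m³ = 1,790,000 L.
[OCl⁻]/[HOCl] = 10^(pH − pKa) = 10^(7.24 − 7.41) = 0.6761; fraction as HOCl = 1/(1 + 0.6761) = 0.5966.
Free chlorine required for 1.07 ppm HOCl: 1.07 / 0.5966 = 1.793 ppm.
FC to add: 1.793 − 0.2 = 1.593 mg/L as Cl₂.
Cl₂ equivalent: 1.593 mg/L × 1,790,000 L = 2852 g.
Product at 67.0% available Cl: 2852 / 0.67 = 4257 g.

4.26 kg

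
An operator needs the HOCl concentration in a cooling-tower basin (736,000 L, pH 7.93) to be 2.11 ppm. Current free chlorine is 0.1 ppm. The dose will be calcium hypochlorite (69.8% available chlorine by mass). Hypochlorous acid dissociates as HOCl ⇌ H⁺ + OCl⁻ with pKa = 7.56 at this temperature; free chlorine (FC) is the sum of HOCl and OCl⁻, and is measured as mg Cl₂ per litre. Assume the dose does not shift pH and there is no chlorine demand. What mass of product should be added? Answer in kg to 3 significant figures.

7.34 kg

[OCl⁻]/[HOCl] = 10^(pH − pKa) = 10^(7.93 − 7.56) = 2.344; fraction as HOCl = 1/(1 + 2.344) = 0.299.
Free chlorine required for 2.11 ppm HOCl: 2.11 / 0.299 = 7.056 ppm.
FC to add: 7.056 − 0.1 = 6.956 mg/L as Cl₂.
Cl₂ equivalent: 6.956 mg/L × 736,000 L = 5120 g.
Product at 69.8% available Cl: 5120 / 0.698 = 7335 g.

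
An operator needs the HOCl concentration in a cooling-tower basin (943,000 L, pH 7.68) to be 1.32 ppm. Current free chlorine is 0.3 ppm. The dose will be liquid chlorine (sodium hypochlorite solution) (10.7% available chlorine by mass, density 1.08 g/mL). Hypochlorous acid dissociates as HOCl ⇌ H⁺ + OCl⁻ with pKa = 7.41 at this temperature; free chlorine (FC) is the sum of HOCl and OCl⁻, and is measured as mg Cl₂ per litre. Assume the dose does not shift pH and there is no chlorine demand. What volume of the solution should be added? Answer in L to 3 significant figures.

28.4 L

[OCl⁻]/[HOCl] = 10^(pH − pKa) = 10^(7.68 − 7.41) = 1.862; fraction as HOCl = 1/(1 + 1.862) = 0.3494.
Free chlorine required for 1.32 ppm HOCl: 1.32 / 0.3494 = 3.778 ppm.
FC to add: 3.778 − 0.3 = 3.478 mg/L as Cl₂.
Cl₂ equivalent: 3.478 mg/L × 943,000 L = 3280 g.
Product at 10.7% available Cl: 3280 / 0.107 = 30,650 g.
Volume: 30,650 g ÷ 1.08 g/mL = 28,380 mL.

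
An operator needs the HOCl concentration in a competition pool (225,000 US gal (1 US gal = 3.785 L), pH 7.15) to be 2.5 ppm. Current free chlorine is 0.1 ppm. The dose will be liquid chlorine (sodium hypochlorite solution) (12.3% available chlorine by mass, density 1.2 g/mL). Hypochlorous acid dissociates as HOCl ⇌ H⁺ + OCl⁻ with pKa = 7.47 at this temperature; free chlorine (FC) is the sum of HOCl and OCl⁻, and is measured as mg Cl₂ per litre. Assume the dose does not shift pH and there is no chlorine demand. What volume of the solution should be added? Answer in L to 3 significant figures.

20.8 L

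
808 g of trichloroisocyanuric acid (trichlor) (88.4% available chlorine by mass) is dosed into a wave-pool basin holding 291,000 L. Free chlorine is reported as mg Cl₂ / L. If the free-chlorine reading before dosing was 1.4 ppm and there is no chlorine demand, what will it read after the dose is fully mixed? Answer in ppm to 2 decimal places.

3.85 ppm

Available chlorine delivered: 808 g × 0.884 = 714.3 g as Cl₂.
Concentration rise: 714.3 g / 291,000 L = 2.455 mg/L = 2.45 ppm.
Final FC: 1.4 + 2.45 = 3.85 ppm.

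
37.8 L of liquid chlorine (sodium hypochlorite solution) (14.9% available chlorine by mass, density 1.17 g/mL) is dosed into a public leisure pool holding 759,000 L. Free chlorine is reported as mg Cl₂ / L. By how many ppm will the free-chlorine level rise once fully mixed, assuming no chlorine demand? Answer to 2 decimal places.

8.68 ppm

Mass of solution: 37.8 L × 1000 mL/L × 1.17 g/mL = 44,230 g.
Available chlorine delivered: 44,230 g × 0.149 = 6590 g as Cl₂.
Concentration rise: 6590 g / 759,000 L = 8.682 mg/L = 8.68 ppm.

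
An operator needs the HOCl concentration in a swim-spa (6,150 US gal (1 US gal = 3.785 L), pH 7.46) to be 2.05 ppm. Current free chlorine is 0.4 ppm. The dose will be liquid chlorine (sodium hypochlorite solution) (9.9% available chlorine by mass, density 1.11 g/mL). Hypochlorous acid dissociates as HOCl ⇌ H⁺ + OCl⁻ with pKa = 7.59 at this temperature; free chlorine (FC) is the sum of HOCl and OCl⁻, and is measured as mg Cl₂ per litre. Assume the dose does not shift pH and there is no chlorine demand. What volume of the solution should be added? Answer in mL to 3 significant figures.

Volume: 6,150 US gal × 3.785 L/gal = 23,278 L.
[OCl⁻]/[HOCl] = 10^(pH − pKa) = 10^(7.46 − 7.59) = 0.7413; fraction as HOCl = 1/(1 + 0.7413) = 0.5743.
Free chlorine required for 2.05 ppm HOCl: 2.05 / 0.5743 = 3.57 ppm.
FC to add: 3.57 − 0.4 = 3.17 mg/L as Cl₂.
Cl₂ equivalent: 3.17 mg/L × 23,278 L = 73.78 g.
Product at 9.9% available Cl: 73.78 / 0.099 = 745.3 g.
Volume: 745.3 g ÷ 1.11 g/mL = 671.4 mL.

671 mL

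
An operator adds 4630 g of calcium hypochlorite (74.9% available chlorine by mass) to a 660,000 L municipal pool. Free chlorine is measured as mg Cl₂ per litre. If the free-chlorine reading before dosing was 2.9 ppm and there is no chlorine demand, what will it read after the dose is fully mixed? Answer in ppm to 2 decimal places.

Available chlorine delivered: 4630 g × 0.749 = 3468 g as Cl₂.
Concentration rise: 3468 g / 660,000 L = 5.254 mg/L = 5.25 ppm.
Final FC: 2.9 + 5.25 = 8.15 ppm.

8.15 ppm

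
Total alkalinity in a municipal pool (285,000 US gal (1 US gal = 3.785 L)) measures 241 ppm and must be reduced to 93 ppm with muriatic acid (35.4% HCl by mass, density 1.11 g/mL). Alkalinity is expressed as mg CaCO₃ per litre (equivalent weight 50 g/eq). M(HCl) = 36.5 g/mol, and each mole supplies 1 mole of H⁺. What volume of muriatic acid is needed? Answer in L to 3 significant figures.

297 L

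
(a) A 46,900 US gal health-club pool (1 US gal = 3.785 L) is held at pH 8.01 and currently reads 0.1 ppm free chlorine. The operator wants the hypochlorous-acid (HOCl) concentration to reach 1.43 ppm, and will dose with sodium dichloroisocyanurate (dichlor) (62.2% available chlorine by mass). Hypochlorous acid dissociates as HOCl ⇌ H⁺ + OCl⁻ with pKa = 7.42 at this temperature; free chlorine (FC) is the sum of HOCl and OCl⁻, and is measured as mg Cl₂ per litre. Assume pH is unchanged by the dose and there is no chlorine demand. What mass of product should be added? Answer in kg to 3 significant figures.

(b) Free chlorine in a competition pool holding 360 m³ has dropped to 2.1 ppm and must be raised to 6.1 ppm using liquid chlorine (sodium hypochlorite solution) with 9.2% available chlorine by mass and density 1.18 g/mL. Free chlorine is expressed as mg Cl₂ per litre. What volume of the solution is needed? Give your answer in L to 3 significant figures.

(a) 1.97 kg; (b) 13.3 L

(a) Volume: 46,900 US gal × 3.785 L/gal = 177,516 L.
(a) [OCl⁻]/[HOCl] = 10^(pH − pKa) = 10^(8.01 − 7.42) = 3.89; fraction as HOCl = 1/(1 + 3.89) = 0.2045.
(a) Free chlorine required for 1.43 ppm HOCl: 1.43 / 0.2045 = 6.993 ppm.
(a) FC to add: 6.993 − 0.1 = 6.893 mg/L as Cl₂.
(a) Cl₂ equivalent: 6.893 mg/L × 177,516 L = 1224 g.
(a) Product at 62.2% available Cl: 1224 / 0.622 = 1967 g.

(b) Volume: 360 m³ = 360,000 L.
(b) Chlorine deficit: 6.1 − 2.1 = 4 ppm = 4 mg/L as Cl₂.
(b) Cl₂ equivalent needed: 4 mg/L × 360,000 L = 1,440,000 mg = 1440 g.
(b) Product at 9.2% available chlorine: 1440 / 0.092 = 15,650 g.
(b) Volume at density 1.18 g/mL: 15,650 g ÷ 1.18 g/mL = 13,260 mL.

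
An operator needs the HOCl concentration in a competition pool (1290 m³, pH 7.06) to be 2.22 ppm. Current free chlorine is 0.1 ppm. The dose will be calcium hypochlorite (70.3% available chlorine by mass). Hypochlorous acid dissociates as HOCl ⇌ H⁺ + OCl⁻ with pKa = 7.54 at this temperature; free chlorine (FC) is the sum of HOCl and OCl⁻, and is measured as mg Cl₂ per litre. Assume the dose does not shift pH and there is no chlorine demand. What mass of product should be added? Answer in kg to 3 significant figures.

5.24 kg

Volume: 1290 m³ = 1,290,000 L.
[OCl⁻]/[HOCl] = 10^(pH − pKa) = 10^(7.06 − 7.54) = 0.3311; fraction as HOCl = 1/(1 + 0.3311) = 0.7512.
Free chlorine required for 2.22 ppm HOCl: 2.22 / 0.7512 = 2.955 ppm.
FC to add: 2.955 − 0.1 = 2.855 mg/L as Cl₂.
Cl₂ equivalent: 2.855 mg/L × 1,290,000 L = 3683 g.
Product at 70.3% available Cl: 3683 / 0.703 = 5239 g.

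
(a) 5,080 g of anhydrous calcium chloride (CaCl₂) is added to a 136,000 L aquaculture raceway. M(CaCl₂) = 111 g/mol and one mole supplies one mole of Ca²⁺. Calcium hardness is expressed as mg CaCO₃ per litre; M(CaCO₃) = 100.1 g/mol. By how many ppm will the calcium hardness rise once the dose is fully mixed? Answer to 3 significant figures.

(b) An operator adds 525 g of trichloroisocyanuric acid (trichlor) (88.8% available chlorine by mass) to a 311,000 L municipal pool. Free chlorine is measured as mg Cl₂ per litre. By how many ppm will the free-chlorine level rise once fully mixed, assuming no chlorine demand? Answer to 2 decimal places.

(a) 33.7 ppm; (b) 1.50 ppm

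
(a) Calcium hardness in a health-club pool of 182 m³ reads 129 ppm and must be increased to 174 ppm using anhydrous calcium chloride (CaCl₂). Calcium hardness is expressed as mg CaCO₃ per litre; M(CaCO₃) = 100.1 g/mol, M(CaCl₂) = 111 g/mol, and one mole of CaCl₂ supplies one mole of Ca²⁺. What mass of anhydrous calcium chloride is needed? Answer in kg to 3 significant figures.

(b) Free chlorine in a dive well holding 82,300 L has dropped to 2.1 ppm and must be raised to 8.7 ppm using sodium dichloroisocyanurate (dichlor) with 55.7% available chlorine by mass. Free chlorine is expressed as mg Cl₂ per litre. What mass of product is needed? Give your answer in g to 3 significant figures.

(a) 9.08 kg; (b) 975 g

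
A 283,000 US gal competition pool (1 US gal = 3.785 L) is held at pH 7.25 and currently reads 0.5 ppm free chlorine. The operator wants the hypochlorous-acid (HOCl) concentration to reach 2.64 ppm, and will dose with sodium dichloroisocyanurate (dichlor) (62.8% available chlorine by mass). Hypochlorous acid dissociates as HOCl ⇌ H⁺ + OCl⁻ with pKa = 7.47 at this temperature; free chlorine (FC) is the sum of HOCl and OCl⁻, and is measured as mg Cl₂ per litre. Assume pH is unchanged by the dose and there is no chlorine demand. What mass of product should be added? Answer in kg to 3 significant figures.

6.36 kg

Volume: 283,000 US gal × 3.785 L/gal = 1,071,155 L.
[OCl⁻]/[HOCl] = 10^(pH − pKa) = 10^(7.25 − 7.47) = 0.6026; fraction as HOCl = 1/(1 + 0.6026) = 0.624.
Free chlorine required for 2.64 ppm HOCl: 2.64 / 0.624 = 4.231 ppm.
FC to add: 4.231 − 0.5 = 3.731 mg/L as Cl₂.
Cl₂ equivalent: 3.731 mg/L × 1,071,155 L = 3996 g.
Product at 62.8% available Cl: 3996 / 0.628 = 6363 g.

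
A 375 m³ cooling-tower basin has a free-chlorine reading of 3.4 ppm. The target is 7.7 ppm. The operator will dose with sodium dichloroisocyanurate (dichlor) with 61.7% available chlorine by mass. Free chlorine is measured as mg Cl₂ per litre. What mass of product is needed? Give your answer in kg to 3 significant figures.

2.61 kg

Volume: 375 m³ = 375,000 L.
Chlorine deficit: 7.7 − 3.4 = 4.3 ppm = 4.3 mg/L as Cl₂.
Cl₂ equivalent needed: 4.3 mg/L × 375,000 L = 1,612,000 mg = 1612 g.
Product at 61.7% available chlorine: 1612 / 0.617 = 2613 g.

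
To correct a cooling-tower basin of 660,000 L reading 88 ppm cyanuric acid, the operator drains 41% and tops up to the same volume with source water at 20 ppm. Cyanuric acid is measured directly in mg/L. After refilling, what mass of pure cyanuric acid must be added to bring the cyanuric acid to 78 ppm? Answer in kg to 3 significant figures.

11.8 kg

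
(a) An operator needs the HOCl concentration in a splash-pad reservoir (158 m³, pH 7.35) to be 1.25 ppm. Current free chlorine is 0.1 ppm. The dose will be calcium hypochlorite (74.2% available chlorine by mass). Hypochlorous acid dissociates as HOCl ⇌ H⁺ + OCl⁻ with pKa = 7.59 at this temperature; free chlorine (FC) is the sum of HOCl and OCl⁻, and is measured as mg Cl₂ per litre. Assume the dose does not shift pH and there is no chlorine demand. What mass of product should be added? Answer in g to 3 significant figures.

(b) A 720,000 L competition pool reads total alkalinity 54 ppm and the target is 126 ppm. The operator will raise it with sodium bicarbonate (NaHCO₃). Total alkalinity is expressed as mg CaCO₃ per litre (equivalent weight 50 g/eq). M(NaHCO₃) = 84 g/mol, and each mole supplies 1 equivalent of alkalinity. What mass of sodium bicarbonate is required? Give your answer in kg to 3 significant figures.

(a) 398 g; (b) 87.1 kg

(a) Volume: 158 m³ = 158,000 L.
(a) [OCl⁻]/[HOCl] = 10^(pH − pKa) = 10^(7.35 − 7.59) = 0.5754; fraction as HOCl = 1/(1 + 0.5754) = 0.6347.
(a) Free chlorine required for 1.25 ppm HOCl: 1.25 / 0.6347 = 1.969 ppm.
(a) FC to add: 1.969 − 0.1 = 1.869 mg/L as Cl₂.
(a) Cl₂ equivalent: 1.869 mg/L × 158,000 L = 295.3 g.
(a) Product at 74.2% available Cl: 295.3 / 0.742 = 398 g.

(b) Alkalinity to add: (126 − 54) = 72 mg/L as CaCO₃ × 720,000 L = 51,840 g as CaCO₃.
(b) Equivalents: 51,840 g ÷ 50 g/eq = 1037 eq.
(b) NaHCO₃ supplies 1 eq per mole → 1037 mol.
(b) Mass: 1037 mol × 84 g/mol = 87,090 g.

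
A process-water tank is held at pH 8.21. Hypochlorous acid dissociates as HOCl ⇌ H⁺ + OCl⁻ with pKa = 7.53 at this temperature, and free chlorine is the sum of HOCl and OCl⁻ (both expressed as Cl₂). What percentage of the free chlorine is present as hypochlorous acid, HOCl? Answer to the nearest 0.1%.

[OCl⁻]/[HOCl] = 10^(pH − pKa) = 10^(8.21 − 7.53) = 10^0.68 = 4.786.
Fraction as HOCl = 1 / (1 + 4.786) = 0.1728.

17.3%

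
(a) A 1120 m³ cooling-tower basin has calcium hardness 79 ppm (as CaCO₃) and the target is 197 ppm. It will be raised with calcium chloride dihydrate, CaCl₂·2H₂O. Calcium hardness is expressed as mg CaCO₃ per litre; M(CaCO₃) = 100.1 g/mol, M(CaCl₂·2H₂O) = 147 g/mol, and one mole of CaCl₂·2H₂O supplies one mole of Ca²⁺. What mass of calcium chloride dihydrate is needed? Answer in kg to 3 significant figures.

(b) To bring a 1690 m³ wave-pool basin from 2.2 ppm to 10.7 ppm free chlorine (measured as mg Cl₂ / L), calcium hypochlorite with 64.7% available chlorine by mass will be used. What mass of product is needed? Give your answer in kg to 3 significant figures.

(a) 194 kg; (b) 22.2 kg

(a) Volume: 1120 m³ = 1,120,000 L.
(a) Hardness to add: (197 − 79) = 118 mg/L as CaCO₃ × 1,120,000 L = 132,200 g as CaCO₃.
(a) Moles of Ca²⁺ (1 mol Ca²⁺ ≡ 1 mol CaCO₃): 132,200 / 100.1 g/mol = 1320 mol.
(a) Mass of CaCl₂·2H₂O: 1320 × 147 = 194,100 g.

(b) Volume: 1690 m³ = 1,690,000 L.
(b) Chlorine deficit: 10.7 − 2.2 = 8.5 ppm = 8.5 mg/L as Cl₂.
(b) Cl₂ equivalent needed: 8.5 mg/L × 1,690,000 L = 14,360,000 mg = 14,360 g.
(b) Product at 64.7% available chlorine: 14,360 / 0.647 = 22,200 g.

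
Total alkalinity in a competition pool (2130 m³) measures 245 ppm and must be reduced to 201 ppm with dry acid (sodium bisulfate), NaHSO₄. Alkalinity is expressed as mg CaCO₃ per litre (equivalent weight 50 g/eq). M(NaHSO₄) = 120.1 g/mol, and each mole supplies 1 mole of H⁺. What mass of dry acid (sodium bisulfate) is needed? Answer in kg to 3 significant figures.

225 kg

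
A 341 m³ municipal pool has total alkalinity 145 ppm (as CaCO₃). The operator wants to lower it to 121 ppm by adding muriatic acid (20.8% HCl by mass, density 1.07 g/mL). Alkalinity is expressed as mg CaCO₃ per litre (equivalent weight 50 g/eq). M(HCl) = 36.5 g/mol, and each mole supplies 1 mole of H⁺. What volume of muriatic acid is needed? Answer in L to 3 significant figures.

Volume: 341 m³ = 341,000 L.
Alkalinity to neutralize: (145 − 121) = 24 mg/L as CaCO₃ × 341,000 L = 8184 g as CaCO₃.
Equivalents of H⁺ required: 8184 ÷ 50 g/eq = 163.7 eq = 163.7 mol HCl.
Mass of HCl: 163.7 × 36.5 = 5974 g.
Mass of 20.8% solution: 5974 / 0.208 = 28,720 g.
Volume: 28,720 g ÷ 1.07 g/mL = 26,840 mL.

26.8 L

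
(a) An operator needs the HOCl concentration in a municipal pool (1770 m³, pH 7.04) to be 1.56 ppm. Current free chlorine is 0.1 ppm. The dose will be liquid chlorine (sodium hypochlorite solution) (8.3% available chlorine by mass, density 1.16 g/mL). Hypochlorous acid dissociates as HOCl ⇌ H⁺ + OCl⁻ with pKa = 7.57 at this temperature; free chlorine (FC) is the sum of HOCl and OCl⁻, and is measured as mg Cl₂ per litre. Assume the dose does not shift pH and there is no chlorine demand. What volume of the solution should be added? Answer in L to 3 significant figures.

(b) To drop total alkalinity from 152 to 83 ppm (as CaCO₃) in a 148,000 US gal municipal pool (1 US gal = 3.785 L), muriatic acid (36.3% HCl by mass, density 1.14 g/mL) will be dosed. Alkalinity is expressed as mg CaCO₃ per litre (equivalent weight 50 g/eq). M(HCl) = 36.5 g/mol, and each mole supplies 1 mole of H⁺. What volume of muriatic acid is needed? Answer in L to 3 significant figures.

(a) Volume: 1770 m³ = 1,770,000 L.
(a) [OCl⁻]/[HOCl] = 10^(pH − pKa) = 10^(7.04 − 7.57) = 0.2951; fraction as HOCl = 1/(1 + 0.2951) = 0.7721.
(a) Free chlorine required for 1.56 ppm HOCl: 1.56 / 0.7721 = 2.02 ppm.
(a) FC to add: 2.02 − 0.1 = 1.92 mg/L as Cl₂.
(a) Cl₂ equivalent: 1.92 mg/L × 1,770,000 L = 3399 g.
(a) Product at 8.3% available Cl: 3399 / 0.083 = 40,950 g.
(a) Volume: 40,950 g ÷ 1.16 g/mL = 35,300 mL.

(b) Volume: 148,000 US gal × 3.785 L/gal = 560,180 L.
(b) Alkalinity to neutralize: (152 − 83) = 69 mg/L as CaCO₃ × 560,180 L = 38,650 g as CaCO₃.
(b) Equivalents of H⁺ required: 38,650 ÷ 50 g/eq = 773 eq = 773 mol HCl.
(b) Mass of HCl: 773 × 36.5 = 28,220 g.
(b) Mass of 36.3% solution: 28,220 / 0.363 = 77,730 g.
(b) Volume: 77,730 g ÷ 1.14 g/mL = 68,180 mL.

(a) 35.3 L; (b) 68.2 L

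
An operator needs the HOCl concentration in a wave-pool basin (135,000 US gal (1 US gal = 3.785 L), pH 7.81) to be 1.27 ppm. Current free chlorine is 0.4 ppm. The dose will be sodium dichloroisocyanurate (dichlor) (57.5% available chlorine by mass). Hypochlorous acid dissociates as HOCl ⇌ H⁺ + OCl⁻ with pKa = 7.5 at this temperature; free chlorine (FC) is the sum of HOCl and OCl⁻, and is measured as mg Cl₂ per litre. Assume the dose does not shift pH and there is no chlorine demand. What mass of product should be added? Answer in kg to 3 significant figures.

3.08 kg

Volume: 135,000 US gal × 3.785 L/gal = 510,975 L.
[OCl⁻]/[HOCl] = 10^(pH − pKa) = 10^(7.81 − 7.5) = 2.042; fraction as HOCl = 1/(1 + 2.042) = 0.3288.
Free chlorine required for 1.27 ppm HOCl: 1.27 / 0.3288 = 3.863 ppm.
FC to add: 3.863 − 0.4 = 3.463 mg/L as Cl₂.
Cl₂ equivalent: 3.463 mg/L × 510,975 L = 1770 g.
Product at 57.5% available Cl: 1770 / 0.575 = 3077 g.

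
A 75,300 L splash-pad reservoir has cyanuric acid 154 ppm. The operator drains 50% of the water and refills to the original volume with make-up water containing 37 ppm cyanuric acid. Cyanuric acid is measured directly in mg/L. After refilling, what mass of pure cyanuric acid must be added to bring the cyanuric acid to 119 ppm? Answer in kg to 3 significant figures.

1.77 kg

After draining 50% and refilling: 154 × 0.50 + 37 × 0.50 = 95.5 ppm.
Deficit to target: 119 − 95.5 = 23.5 mg/L.
Mass: 23.5 mg/L × 75,300 L = 1770 g cyanuric acid.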